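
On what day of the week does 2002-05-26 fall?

Sunday

January 1, 2002 is a Tuesday.
Jan 1, 2002 → Feb 1, 2002: 31 days (January has 31).
Feb 1, 2002 → Mar 1, 2002: 28 days (February has 28).
Mar 1, 2002 → Apr 1, 2002: 31 days (March has 31).
Apr 1, 2002 → May 1, 2002: 30 days (April has 30).
May 1, 2002 → May 26, 2002: 25 days.
Total: 145 days.
145 mod 7 = 5, so Tuesday + 5 = Sunday.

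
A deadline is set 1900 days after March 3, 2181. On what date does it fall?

May 16, 2186

+365 (one year) → Mar 3, 2182 (1535 left).
+365 (one year) → Mar 3, 2183 (1170 left).
+366 (one year; includes Feb 29, 2184) → Mar 3, 2184 (804 left).
+365 (one year) → Mar 3, 2185 (439 left).
+365 (one year) → Mar 3, 2186 (74 left).
Mar has 31 days: +29 → Apr 1, 2186 (45 left).
Apr has 30 days: +30 → May 1, 2186 (15 left).
+15 → May 16, 2186.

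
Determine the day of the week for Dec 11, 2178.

Doomsday rule: the anchor day for the 2100s is Sunday. For year 78: 78÷12 = 6 r 6, and 6÷4 = 1, so 6+6+1 = 13.
Sunday + 13 ≡ Saturday — that's 2178's doomsday.
In December the doomsday date is Dec 12.
Dec 11 is 1 day before Dec 12; 1 mod 7 = 1, so Saturday − 1 = Friday.

Friday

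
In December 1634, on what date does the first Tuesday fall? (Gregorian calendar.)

December 1, 1634 is a Friday.
The first Tuesday is therefore December 5 (4 days later).

December 5, 1634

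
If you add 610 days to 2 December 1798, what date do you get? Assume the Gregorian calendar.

+365 (one year) → Dec 2, 1799 (245 left).
Dec has 31 days: +30 → Jan 1, 1800 (215 left).
Jan has 31 days: +31 → Feb 1, 1800 (184 left).
Feb has 28 days: +28 → Mar 1, 1800 (156 left).
Mar has 31 days: +31 → Apr 1, 1800 (125 left).
Apr has 30 days: +30 → May 1, 1800 (95 left).
May has 31 days: +31 → Jun 1, 1800 (64 left).
Jun has 30 days: +30 → Jul 1, 1800 (34 left).
Jul has 31 days: +31 → Aug 1, 1800 (3 left).
+3 → Aug 4, 1800.

August 4, 1800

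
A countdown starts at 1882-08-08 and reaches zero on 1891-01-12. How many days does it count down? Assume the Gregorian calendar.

3079

Aug 8, 1882 → Aug 8, 1883: 365 days.
Aug 8, 1883 → Aug 8, 1884: 366 days (Feb 29, 1884 is in that span).
Aug 8, 1884 → Aug 8, 1885: 365 days.
Aug 8, 1885 → Aug 8, 1886: 365 days.
Aug 8, 1886 → Aug 8, 1887: 365 days.
Aug 8, 1887 → Aug 8, 1888: 366 days (Feb 29, 1888 is in that span).
Aug 8, 1888 → Aug 8, 1889: 365 days.
Aug 8, 1889 → Aug 8, 1890: 365 days.
Aug 8, 1890 → Sep 8, 1890: 31 days (August has 31).
Sep 8, 1890 → Oct 8, 1890: 30 days (September has 30).
Oct 8, 1890 → Nov 8, 1890: 31 days (October has 31).
Nov 8, 1890 → Dec 8, 1890: 30 days (November has 30).
Dec 8, 1890 → Jan 8, 1891: 31 days (December has 31).
Jan 8, 1891 → Jan 12, 1891: 4 days.
Total: 3079 days.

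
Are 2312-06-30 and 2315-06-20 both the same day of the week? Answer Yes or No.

Yes

From Jun 30, 2312 to Jun 20, 2315 is 1085 days.
1085 mod 7 = 0, so they are the same weekday.
(Jun 30, 2312 is a Sunday; Jun 20, 2315 is a Sunday.)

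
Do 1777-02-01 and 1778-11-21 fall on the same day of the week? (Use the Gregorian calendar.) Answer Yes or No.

From Feb 1, 1777 to Nov 21, 1778 is 658 days.
658 mod 7 = 0, so they are the same weekday.
(Feb 1, 1777 is a Saturday; Nov 21, 1778 is a Saturday.)

Yes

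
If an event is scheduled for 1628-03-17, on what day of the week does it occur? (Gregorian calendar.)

Doomsday rule: the anchor day for the 1600s is Tuesday. For year 28: 28÷12 = 2 r 4, and 4÷4 = 1, so 2+4+1 = 7.
Tuesday + 7 ≡ Tuesday — that's 1628's doomsday.
In March the doomsday date is Mar 14.
Mar 17 is 3 days after Mar 14; 3 mod 7 = 3, so Tuesday + 3 = Friday.

Friday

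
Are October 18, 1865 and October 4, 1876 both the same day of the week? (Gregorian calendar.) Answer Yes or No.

From Oct 18, 1865 to Oct 4, 1876 is 4004 days.
4004 mod 7 = 0, so they are the same weekday.
(Oct 18, 1865 is a Wednesday; Oct 4, 1876 is a Wednesday.)

Yes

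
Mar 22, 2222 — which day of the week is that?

Friday

Doomsday rule: the anchor day for the 2200s is Friday. For year 22: 22÷12 = 1 r 10, and 10÷4 = 2, so 1+10+2 = 13.
Friday + 13 ≡ Thursday — that's 2222's doomsday.
In March the doomsday date is Mar 14.
Mar 22 is 8 days after Mar 14; 8 mod 7 = 1, so Thursday + 1 = Friday.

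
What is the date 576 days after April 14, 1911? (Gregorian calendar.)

+366 (one year; includes Feb 29, 1912) → Apr 14, 1912 (210 left).
Apr has 30 days: +17 → May 1, 1912 (193 left).
May has 31 days: +31 → Jun 1, 1912 (162 left).
Jun has 30 days: +30 → Jul 1, 1912 (132 left).
Jul has 31 days: +31 → Aug 1, 1912 (101 left).
Aug has 31 days: +31 → Sep 1, 1912 (70 left).
Sep has 30 days: +30 → Oct 1, 1912 (40 left).
Oct has 31 days: +31 → Nov 1, 1912 (9 left).
+9 → Nov 10, 1912.

November 10, 1912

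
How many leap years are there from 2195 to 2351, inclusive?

Multiples of 4 in [2195,2351]: 39.
Of those, multiples of 100: 2 (not leap unless ÷400).
Multiples of 400: 0.
Leap years = 39 − 2 + 0 = 37.

37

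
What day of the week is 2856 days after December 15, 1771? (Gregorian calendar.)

First find the weekday of Dec 15, 1771. Doomsday rule: the anchor day for the 1700s is Sunday. For year 71: 71÷12 = 5 r 11, and 11÷4 = 2, so 5+11+2 = 18.
Sunday + 18 ≡ Thursday — that's 1771's doomsday.
In December the doomsday date is Dec 12.
Dec 15 is 3 days after Dec 12; 3 mod 7 = 3, so Thursday + 3 = Sunday.
2856 mod 7 = 0, so 2856 days after a Sunday is Sunday + 0 = Sunday.

Sunday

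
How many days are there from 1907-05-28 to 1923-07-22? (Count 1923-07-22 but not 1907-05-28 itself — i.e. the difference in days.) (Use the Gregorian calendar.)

5899

May 28, 1907 → May 28, 1908: 366 days (Feb 29, 1908 is in that span).
May 28, 1908 → May 28, 1909: 365 days.
May 28, 1909 → May 28, 1910: 365 days.
May 28, 1910 → May 28, 1911: 365 days.
May 28, 1911 → May 28, 1912: 366 days (Feb 29, 1912 is in that span).
May 28, 1912 → May 28, 1913: 365 days.
May 28, 1913 → May 28, 1914: 365 days.
May 28, 1914 → May 28, 1915: 365 days.
May 28, 1915 → May 28, 1916: 366 days (Feb 29, 1916 is in that span).
May 28, 1916 → May 28, 1917: 365 days.
May 28, 1917 → May 28, 1918: 365 days.
May 28, 1918 → May 28, 1919: 365 days.
May 28, 1919 → May 28, 1920: 366 days (Feb 29, 1920 is in that span).
May 28, 1920 → May 28, 1921: 365 days.
May 28, 1921 → May 28, 1922: 365 days.
May 28, 1922 → May 28, 1923: 365 days.
May 28, 1923 → Jun 28, 1923: 31 days (May has 31).
Jun 28, 1923 → Jul 22, 1923: 24 days.
Total: 5899 days.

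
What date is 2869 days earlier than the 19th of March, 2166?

−365 (one year) → Mar 19, 2165 (2504 left).
−365 (one year) → Mar 19, 2164 (2139 left).
−366 (one year; includes Feb 29, 2164) → Mar 19, 2163 (1773 left).
−365 (one year) → Mar 19, 2162 (1408 left).
−365 (one year) → Mar 19, 2161 (1043 left).
−365 (one year) → Mar 19, 2160 (678 left).
−366 (one year; includes Feb 29, 2160) → Mar 19, 2159 (312 left).
−19 → Feb 28, 2159 (end of Feb, 28 days; 293 left).
−28 → Jan 31, 2159 (end of Jan, 31 days; 265 left).
−31 → Dec 31, 2158 (end of Dec, 31 days; 234 left).
−31 → Nov 30, 2158 (end of Nov, 30 days; 203 left).
−30 → Oct 31, 2158 (end of Oct, 31 days; 173 left).
−31 → Sep 30, 2158 (end of Sep, 30 days; 142 left).
−30 → Aug 31, 2158 (end of Aug, 31 days; 112 left).
−31 → Jul 31, 2158 (end of Jul, 31 days; 81 left).
−31 → Jun 30, 2158 (end of Jun, 30 days; 50 left).
−30 → May 31, 2158 (end of May, 31 days; 20 left).
−20 → May 11, 2158.

May 11, 2158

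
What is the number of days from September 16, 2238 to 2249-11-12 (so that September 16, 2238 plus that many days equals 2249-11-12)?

4075

Sep 16, 2238 → Sep 16, 2239: 365 days.
Sep 16, 2239 → Sep 16, 2240: 366 days (Feb 29, 2240 is in that span).
Sep 16, 2240 → Sep 16, 2241: 365 days.
Sep 16, 2241 → Sep 16, 2242: 365 days.
Sep 16, 2242 → Sep 16, 2243: 365 days.
Sep 16, 2243 → Sep 16, 2244: 366 days (Feb 29, 2244 is in that span).
Sep 16, 2244 → Sep 16, 2245: 365 days.
Sep 16, 2245 → Sep 16, 2246: 365 days.
Sep 16, 2246 → Sep 16, 2247: 365 days.
Sep 16, 2247 → Sep 16, 2248: 366 days (Feb 29, 2248 is in that span).
Sep 16, 2248 → Sep 16, 2249: 365 days.
Sep 16, 2249 → Oct 16, 2249: 30 days (September has 30).
Oct 16, 2249 → Nov 12, 2249: 27 days.
Total: 4075 days.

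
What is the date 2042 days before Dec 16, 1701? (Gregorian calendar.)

−365 (one year) → Dec 16, 1700 (1677 left).
−365 (one year) → Dec 16, 1699 (1312 left).
−365 (one year) → Dec 16, 1698 (947 left).
−365 (one year) → Dec 16, 1697 (582 left).
−365 (one year) → Dec 16, 1696 (217 left).
−16 → Nov 30, 1696 (end of Nov, 30 days; 201 left).
−30 → Oct 31, 1696 (end of Oct, 31 days; 171 left).
−31 → Sep 30, 1696 (end of Sep, 30 days; 140 left).
−30 → Aug 31, 1696 (end of Aug, 31 days; 110 left).
−31 → Jul 31, 1696 (end of Jul, 31 days; 79 left).
−31 → Jun 30, 1696 (end of Jun, 30 days; 48 left).
−30 → May 31, 1696 (end of May, 31 days; 18 left).
−18 → May 13, 1696.

May 13, 1696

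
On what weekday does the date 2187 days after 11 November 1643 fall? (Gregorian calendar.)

First find the weekday of Nov 11, 1643. Doomsday rule: the anchor day for the 1600s is Tuesday. For year 43: 43÷12 = 3 r 7, and 7÷4 = 1, so 3+7+1 = 11.
Tuesday + 11 ≡ Saturday — that's 1643's doomsday.
In November the doomsday date is Nov 7.
Nov 11 is 4 days after Nov 7; 4 mod 7 = 4, so Saturday + 4 = Wednesday.
2187 mod 7 = 3, so 2187 days after a Wednesday is Wednesday + 3 = Saturday.

Saturday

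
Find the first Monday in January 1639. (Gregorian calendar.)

January 3, 1639

January 1, 1639 is a Saturday.
The first Monday is therefore January 3 (2 days later).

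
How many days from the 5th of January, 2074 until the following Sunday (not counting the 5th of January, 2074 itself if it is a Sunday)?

2

Jan 5, 2074 is a Friday.
From Friday to the next Sunday is 2 days.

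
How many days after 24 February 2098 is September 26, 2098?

214

Feb 24, 2098 → Mar 24, 2098: 28 days (February has 28).
Mar 24, 2098 → Apr 24, 2098: 31 days (March has 31).
Apr 24, 2098 → May 24, 2098: 30 days (April has 30).
May 24, 2098 → Jun 24, 2098: 31 days (May has 31).
Jun 24, 2098 → Jul 24, 2098: 30 days (June has 30).
Jul 24, 2098 → Aug 24, 2098: 31 days (July has 31).
Aug 24, 2098 → Sep 24, 2098: 31 days (August has 31).
Sep 24, 2098 → Sep 26, 2098: 2 days.
Total: 214 days.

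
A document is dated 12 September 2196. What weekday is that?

Monday

January 1, 2196 is a Friday.
Jan 1, 2196 → Feb 1, 2196: 31 days (January has 31).
Feb 1, 2196 → Mar 1, 2196: 29 days (February has 29).
Mar 1, 2196 → Apr 1, 2196: 31 days (March has 31).
Apr 1, 2196 → May 1, 2196: 30 days (April has 30).
May 1, 2196 → Jun 1, 2196: 31 days (May has 31).
Jun 1, 2196 → Jul 1, 2196: 30 days (June has 30).
Jul 1, 2196 → Aug 1, 2196: 31 days (July has 31).
Aug 1, 2196 → Sep 1, 2196: 31 days (August has 31).
Sep 1, 2196 → Sep 12, 2196: 11 days.
Total: 255 days.
255 mod 7 = 3, so Friday + 3 = Monday.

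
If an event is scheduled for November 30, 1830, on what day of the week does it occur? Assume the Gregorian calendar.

Doomsday rule: the anchor day for the 1800s is Friday. For year 30: 30÷12 = 2 r 6, and 6÷4 = 1, so 2+6+1 = 9.
Friday + 9 ≡ Sunday — that's 1830's doomsday.
In November the doomsday date is Nov 7.
Nov 30 is 23 days after Nov 7; 23 mod 7 = 2, so Sunday + 2 = Tuesday.

Tuesday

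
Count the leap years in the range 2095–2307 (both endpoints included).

Multiples of 4 in [2095,2307]: 53.
Of those, multiples of 100: 3 (not leap unless ÷400).
Multiples of 400: 0.
Leap years = 53 − 3 + 0 = 50.

50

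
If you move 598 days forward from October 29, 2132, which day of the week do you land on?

Oct 29, 2132 is a Wednesday.
598 mod 7 = 3, so 598 days after a Wednesday is Wednesday + 3 = Saturday.

Saturday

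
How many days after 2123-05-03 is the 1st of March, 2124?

303

May 3, 2123 → Jun 3, 2123: 31 days (May has 31).
Jun 3, 2123 → Jul 3, 2123: 30 days (June has 30).
Jul 3, 2123 → Aug 3, 2123: 31 days (July has 31).
Aug 3, 2123 → Sep 3, 2123: 31 days (August has 31).
Sep 3, 2123 → Oct 3, 2123: 30 days (September has 30).
Oct 3, 2123 → Nov 3, 2123: 31 days (October has 31).
Nov 3, 2123 → Dec 3, 2123: 30 days (November has 30).
Dec 3, 2123 → Jan 3, 2124: 31 days (December has 31).
Jan 3, 2124 → Feb 3, 2124: 31 days (January has 31).
Feb 3, 2124 → Mar 1, 2124: 27 days.
Total: 303 days.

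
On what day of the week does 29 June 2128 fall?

Doomsday rule: the anchor day for the 2100s is Sunday. For year 28: 28÷12 = 2 r 4, and 4÷4 = 1, so 2+4+1 = 7.
Sunday + 7 ≡ Sunday — that's 2128's doomsday.
In June the doomsday date is Jun 6.
Jun 29 is 23 days after Jun 6; 23 mod 7 = 2, so Sunday + 2 = Tuesday.

Tuesday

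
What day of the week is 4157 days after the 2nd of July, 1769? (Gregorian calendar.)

Saturday

First find the weekday of Jul 2, 1769. Doomsday rule: the anchor day for the 1700s is Sunday. For year 69: 69÷12 = 5 r 9, and 9÷4 = 2, so 5+9+2 = 16.
Sunday + 16 ≡ Tuesday — that's 1769's doomsday.
In July the doomsday date is Jul 11.
Jul 2 is 9 days before Jul 11; 9 mod 7 = 2, so Tuesday − 2 = Sunday.
4157 mod 7 = 6, so 4157 days after a Sunday is Sunday + 6 = Saturday.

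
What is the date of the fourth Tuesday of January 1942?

January 27, 1942

January 1, 1942 is a Thursday.
The first Tuesday is therefore January 6 (5 days later).
The fourth Tuesday is 6 + 3×7 = January 27.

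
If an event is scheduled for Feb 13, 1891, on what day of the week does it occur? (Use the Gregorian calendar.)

Friday

Doomsday rule: the anchor day for the 1800s is Friday. For year 91: 91÷12 = 7 r 7, and 7÷4 = 1, so 7+7+1 = 15.
Friday + 15 ≡ Saturday — that's 1891's doomsday.
In February the doomsday date is Feb 28 (1891 is not a leap year).
Feb 13 is 15 days before Feb 28; 15 mod 7 = 1, so Saturday − 1 = Friday.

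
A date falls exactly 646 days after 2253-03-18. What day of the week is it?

First find the weekday of Mar 18, 2253. Doomsday rule: the anchor day for the 2200s is Friday. For year 53: 53÷12 = 4 r 5, and 5÷4 = 1, so 4+5+1 = 10.
Friday + 10 ≡ Monday — that's 2253's doomsday.
In March the doomsday date is Mar 14.
Mar 18 is 4 days after Mar 14; 4 mod 7 = 4, so Monday + 4 = Friday.
646 mod 7 = 2, so 646 days after a Friday is Friday + 2 = Sunday.

Sunday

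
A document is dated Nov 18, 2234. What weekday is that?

Doomsday rule: the anchor day for the 2200s is Friday. For year 34: 34÷12 = 2 r 10, and 10÷4 = 2, so 2+10+2 = 14.
Friday + 14 ≡ Friday — that's 2234's doomsday.
In November the doomsday date is Nov 7.
Nov 18 is 11 days after Nov 7; 11 mod 7 = 4, so Friday + 4 = Tuesday.

Tuesday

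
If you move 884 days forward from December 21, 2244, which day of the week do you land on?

First find the weekday of Dec 21, 2244. Doomsday rule: the anchor day for the 2200s is Friday. For year 44: 44÷12 = 3 r 8, and 8÷4 = 2, so 3+8+2 = 13.
Friday + 13 ≡ Thursday — that's 2244's doomsday.
In December the doomsday date is Dec 12.
Dec 21 is 9 days after Dec 12; 9 mod 7 = 2, so Thursday + 2 = Saturday.
884 mod 7 = 2, so 884 days after a Saturday is Saturday + 2 = Monday.

Monday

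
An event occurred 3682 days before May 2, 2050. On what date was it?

−365 (one year) → May 2, 2049 (3317 left).
−365 (one year) → May 2, 2048 (2952 left).
−366 (one year; includes Feb 29, 2048) → May 2, 2047 (2586 left).
−365 (one year) → May 2, 2046 (2221 left).
−365 (one year) → May 2, 2045 (1856 left).
−365 (one year) → May 2, 2044 (1491 left).
−366 (one year; includes Feb 29, 2044) → May 2, 2043 (1125 left).
−365 (one year) → May 2, 2042 (760 left).
−365 (one year) → May 2, 2041 (395 left).
−2 → Apr 30, 2041 (end of Apr, 30 days; 393 left).
−30 → Mar 31, 2041 (end of Mar, 31 days; 363 left).
−31 → Feb 28, 2041 (end of Feb, 28 days; 332 left).
−28 → Jan 31, 2041 (end of Jan, 31 days; 304 left).
−31 → Dec 31, 2040 (end of Dec, 31 days; 273 left).
−31 → Nov 30, 2040 (end of Nov, 30 days; 242 left).
−30 → Oct 31, 2040 (end of Oct, 31 days; 212 left).
−31 → Sep 30, 2040 (end of Sep, 30 days; 181 left).
−30 → Aug 31, 2040 (end of Aug, 31 days; 151 left).
−31 → Jul 31, 2040 (end of Jul, 31 days; 120 left).
−31 → Jun 30, 2040 (end of Jun, 30 days; 89 left).
−30 → May 31, 2040 (end of May, 31 days; 59 left).
−31 → Apr 30, 2040 (end of Apr, 30 days; 28 left).
−28 → Apr 2, 2040.

April 2, 2040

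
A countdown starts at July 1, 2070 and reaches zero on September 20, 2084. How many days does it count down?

Jul 1, 2070 → Jul 1, 2071: 365 days.
Jul 1, 2071 → Jul 1, 2072: 366 days (Feb 29, 2072 is in that span).
Jul 1, 2072 → Jul 1, 2073: 365 days.
Jul 1, 2073 → Jul 1, 2074: 365 days.
Jul 1, 2074 → Jul 1, 2075: 365 days.
Jul 1, 2075 → Jul 1, 2076: 366 days (Feb 29, 2076 is in that span).
Jul 1, 2076 → Jul 1, 2077: 365 days.
Jul 1, 2077 → Jul 1, 2078: 365 days.
Jul 1, 2078 → Jul 1, 2079: 365 days.
Jul 1, 2079 → Jul 1, 2080: 366 days (Feb 29, 2080 is in that span).
Jul 1, 2080 → Jul 1, 2081: 365 days.
Jul 1, 2081 → Jul 1, 2082: 365 days.
Jul 1, 2082 → Jul 1, 2083: 365 days.
Jul 1, 2083 → Jul 1, 2084: 366 days (Feb 29, 2084 is in that span).
Jul 1, 2084 → Aug 1, 2084: 31 days (July has 31).
Aug 1, 2084 → Sep 1, 2084: 31 days (August has 31).
Sep 1, 2084 → Sep 20, 2084: 19 days.
Total: 5195 days.

5195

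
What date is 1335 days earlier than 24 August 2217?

December 28, 2213

−365 (one year) → Aug 24, 2216 (970 left).
−366 (one year; includes Feb 29, 2216) → Aug 24, 2215 (604 left).
−365 (one year) → Aug 24, 2214 (239 left).
−24 → Jul 31, 2214 (end of Jul, 31 days; 215 left).
−31 → Jun 30, 2214 (end of Jun, 30 days; 184 left).
−30 → May 31, 2214 (end of May, 31 days; 154 left).
−31 → Apr 30, 2214 (end of Apr, 30 days; 123 left).
−30 → Mar 31, 2214 (end of Mar, 31 days; 93 left).
−31 → Feb 28, 2214 (end of Feb, 28 days; 62 left).
−28 → Jan 31, 2214 (end of Jan, 31 days; 34 left).
−31 → Dec 31, 2213 (end of Dec, 31 days; 3 left).
−3 → Dec 28, 2213.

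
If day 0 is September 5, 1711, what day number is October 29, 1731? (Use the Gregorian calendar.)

7359

Sep 5, 1711 → Sep 5, 1712: 366 days (Feb 29, 1712 is in that span).
Sep 5, 1712 → Sep 5, 1713: 365 days.
Sep 5, 1713 → Sep 5, 1714: 365 days.
Sep 5, 1714 → Sep 5, 1715: 365 days.
Sep 5, 1715 → Sep 5, 1716: 366 days (Feb 29, 1716 is in that span).
Sep 5, 1716 → Sep 5, 1717: 365 days.
Sep 5, 1717 → Sep 5, 1718: 365 days.
Sep 5, 1718 → Sep 5, 1719: 365 days.
Sep 5, 1719 → Sep 5, 1720: 366 days (Feb 29, 1720 is in that span).
Sep 5, 1720 → Sep 5, 1721: 365 days.
Sep 5, 1721 → Sep 5, 1722: 365 days.
Sep 5, 1722 → Sep 5, 1723: 365 days.
Sep 5, 1723 → Sep 5, 1724: 366 days (Feb 29, 1724 is in that span).
Sep 5, 1724 → Sep 5, 1725: 365 days.
Sep 5, 1725 → Sep 5, 1726: 365 days.
Sep 5, 1726 → Sep 5, 1727: 365 days.
Sep 5, 1727 → Sep 5, 1728: 366 days (Feb 29, 1728 is in that span).
Sep 5, 1728 → Sep 5, 1729: 365 days.
Sep 5, 1729 → Sep 5, 1730: 365 days.
Sep 5, 1730 → Sep 5, 1731: 365 days.
Sep 5, 1731 → Oct 5, 1731: 30 days (September has 30).
Oct 5, 1731 → Oct 29, 1731: 24 days.
Total: 7359 days.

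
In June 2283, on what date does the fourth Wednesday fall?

June 1, 2283 is a Friday.
The first Wednesday is therefore June 6 (5 days later).
The fourth Wednesday is 6 + 3×7 = June 27.

June 27, 2283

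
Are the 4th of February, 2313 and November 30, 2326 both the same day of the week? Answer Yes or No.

From Feb 4, 2313 to Nov 30, 2326 is 5047 days.
5047 mod 7 = 0, so they are the same weekday.
(Feb 4, 2313 is a Tuesday; Nov 30, 2326 is a Tuesday.)

Yes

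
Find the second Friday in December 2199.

December 1, 2199 is a Sunday.
The first Friday is therefore December 6 (5 days later).
The second Friday is 6 + 1×7 = December 13.

December 13, 2199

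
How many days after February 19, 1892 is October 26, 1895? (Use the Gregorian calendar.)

Feb 19, 1892 → Feb 19, 1893: 366 days (Feb 29, 1892 is in that span).
Feb 19, 1893 → Feb 19, 1894: 365 days.
Feb 19, 1894 → Feb 19, 1895: 365 days.
Feb 19, 1895 → Mar 19, 1895: 28 days (February has 28).
Mar 19, 1895 → Apr 19, 1895: 31 days (March has 31).
Apr 19, 1895 → May 19, 1895: 30 days (April has 30).
May 19, 1895 → Jun 19, 1895: 31 days (May has 31).
Jun 19, 1895 → Jul 19, 1895: 30 days (June has 30).
Jul 19, 1895 → Aug 19, 1895: 31 days (July has 31).
Aug 19, 1895 → Sep 19, 1895: 31 days (August has 31).
Sep 19, 1895 → Oct 19, 1895: 30 days (September has 30).
Oct 19, 1895 → Oct 26, 1895: 7 days.
Total: 1345 days.

1345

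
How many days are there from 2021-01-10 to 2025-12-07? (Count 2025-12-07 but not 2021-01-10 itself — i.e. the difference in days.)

Jan 10, 2021 → Jan 10, 2022: 365 days.
Jan 10, 2022 → Jan 10, 2023: 365 days.
Jan 10, 2023 → Jan 10, 2024: 365 days.
Jan 10, 2024 → Jan 10, 2025: 366 days (Feb 29, 2024 is in that span).
Jan 10, 2025 → Feb 10, 2025: 31 days (January has 31).
Feb 10, 2025 → Mar 10, 2025: 28 days (February has 28).
Mar 10, 2025 → Apr 10, 2025: 31 days (March has 31).
Apr 10, 2025 → May 10, 2025: 30 days (April has 30).
May 10, 2025 → Jun 10, 2025: 31 days (May has 31).
Jun 10, 2025 → Jul 10, 2025: 30 days (June has 30).
Jul 10, 2025 → Aug 10, 2025: 31 days (July has 31).
Aug 10, 2025 → Sep 10, 2025: 31 days (August has 31).
Sep 10, 2025 → Oct 10, 2025: 30 days (September has 30).
Oct 10, 2025 → Nov 10, 2025: 31 days (October has 31).
Nov 10, 2025 → Dec 7, 2025: 27 days.
Total: 1792 days.

1792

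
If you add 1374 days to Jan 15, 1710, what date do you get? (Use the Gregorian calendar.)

October 20, 1713

+365 (one year) → Jan 15, 1711 (1009 left).
+365 (one year) → Jan 15, 1712 (644 left).
+366 (one year; includes Feb 29, 1712) → Jan 15, 1713 (278 left).
Jan has 31 days: +17 → Feb 1, 1713 (261 left).
Feb has 28 days: +28 → Mar 1, 1713 (233 left).
Mar has 31 days: +31 → Apr 1, 1713 (202 left).
Apr has 30 days: +30 → May 1, 1713 (172 left).
May has 31 days: +31 → Jun 1, 1713 (141 left).
Jun has 30 days: +30 → Jul 1, 1713 (111 left).
Jul has 31 days: +31 → Aug 1, 1713 (80 left).
Aug has 31 days: +31 → Sep 1, 1713 (49 left).
Sep has 30 days: +30 → Oct 1, 1713 (19 left).
+19 → Oct 20, 1713.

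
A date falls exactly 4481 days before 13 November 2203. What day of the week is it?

Saturday

First find the weekday of Nov 13, 2203. Doomsday rule: the anchor day for the 2200s is Friday. For year 03: 3÷12 = 0 r 3, and 3÷4 = 0, so 0+3+0 = 3.
Friday + 3 ≡ Monday — that's 2203's doomsday.
In November the doomsday date is Nov 7.
Nov 13 is 6 days after Nov 7; 6 mod 7 = 6, so Monday + 6 = Sunday.
4481 mod 7 = 1, so 4481 days before a Sunday is Sunday − 1 = Saturday.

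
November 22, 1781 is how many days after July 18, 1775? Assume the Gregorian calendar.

2319

Jul 18, 1775 → Jul 18, 1776: 366 days (Feb 29, 1776 is in that span).
Jul 18, 1776 → Jul 18, 1777: 365 days.
Jul 18, 1777 → Jul 18, 1778: 365 days.
Jul 18, 1778 → Jul 18, 1779: 365 days.
Jul 18, 1779 → Jul 18, 1780: 366 days (Feb 29, 1780 is in that span).
Jul 18, 1780 → Jul 18, 1781: 365 days.
Jul 18, 1781 → Aug 18, 1781: 31 days (July has 31).
Aug 18, 1781 → Sep 18, 1781: 31 days (August has 31).
Sep 18, 1781 → Oct 18, 1781: 30 days (September has 30).
Oct 18, 1781 → Nov 18, 1781: 31 days (October has 31).
Nov 18, 1781 → Nov 22, 1781: 4 days.
Total: 2319 days.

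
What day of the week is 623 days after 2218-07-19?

First find the weekday of Jul 19, 2218. Doomsday rule: the anchor day for the 2200s is Friday. For year 18: 18÷12 = 1 r 6, and 6÷4 = 1, so 1+6+1 = 8.
Friday + 8 ≡ Saturday — that's 2218's doomsday.
In July the doomsday date is Jul 11.
Jul 19 is 8 days after Jul 11; 8 mod 7 = 1, so Saturday + 1 = Sunday.
623 mod 7 = 0, so 623 days after a Sunday is Sunday + 0 = Sunday.

Sunday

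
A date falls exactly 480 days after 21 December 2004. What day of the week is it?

Saturday

First find the weekday of Dec 21, 2004. Doomsday rule: the anchor day for the 2000s is Tuesday. For year 04: 4÷12 = 0 r 4, and 4÷4 = 1, so 0+4+1 = 5.
Tuesday + 5 ≡ Sunday — that's 2004's doomsday.
In December the doomsday date is Dec 12.
Dec 21 is 9 days after Dec 12; 9 mod 7 = 2, so Sunday + 2 = Tuesday.
480 mod 7 = 4, so 480 days after a Tuesday is Tuesday + 4 = Saturday.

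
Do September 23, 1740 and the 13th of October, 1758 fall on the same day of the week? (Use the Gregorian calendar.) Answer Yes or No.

From Sep 23, 1740 to Oct 13, 1758 is 6594 days.
6594 mod 7 = 0, so they are the same weekday.
(Sep 23, 1740 is a Friday; Oct 13, 1758 is a Friday.)

Yes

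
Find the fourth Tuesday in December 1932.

December 27, 1932

December 1, 1932 is a Thursday.
The first Tuesday is therefore December 6 (5 days later).
The fourth Tuesday is 6 + 3×7 = December 27.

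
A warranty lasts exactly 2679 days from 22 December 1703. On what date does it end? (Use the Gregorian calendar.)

+366 (one year; includes Feb 29, 1704) → Dec 22, 1704 (2313 left).
+365 (one year) → Dec 22, 1705 (1948 left).
+365 (one year) → Dec 22, 1706 (1583 left).
+365 (one year) → Dec 22, 1707 (1218 left).
+366 (one year; includes Feb 29, 1708) → Dec 22, 1708 (852 left).
+365 (one year) → Dec 22, 1709 (487 left).
+365 (one year) → Dec 22, 1710 (122 left).
Dec has 31 days: +10 → Jan 1, 1711 (112 left).
Jan has 31 days: +31 → Feb 1, 1711 (81 left).
Feb has 28 days: +28 → Mar 1, 1711 (53 left).
Mar has 31 days: +31 → Apr 1, 1711 (22 left).
+22 → Apr 23, 1711.

April 23, 1711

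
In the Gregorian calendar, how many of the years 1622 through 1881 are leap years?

Multiples of 4 in [1622,1881]: 65.
Of those, multiples of 100: 2 (not leap unless ÷400).
Multiples of 400: 0.
Leap years = 65 − 2 + 0 = 63.

63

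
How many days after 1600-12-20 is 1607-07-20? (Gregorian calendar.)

Dec 20, 1600 → Dec 20, 1601: 365 days.
Dec 20, 1601 → Dec 20, 1602: 365 days.
Dec 20, 1602 → Dec 20, 1603: 365 days.
Dec 20, 1603 → Dec 20, 1604: 366 days (Feb 29, 1604 is in that span).
Dec 20, 1604 → Dec 20, 1605: 365 days.
Dec 20, 1605 → Dec 20, 1606: 365 days.
Dec 20, 1606 → Jan 20, 1607: 31 days (December has 31).
Jan 20, 1607 → Feb 20, 1607: 31 days (January has 31).
Feb 20, 1607 → Mar 20, 1607: 28 days (February has 28).
Mar 20, 1607 → Apr 20, 1607: 31 days (March has 31).
Apr 20, 1607 → May 20, 1607: 30 days (April has 30).
May 20, 1607 → Jun 20, 1607: 31 days (May has 31).
Jun 20, 1607 → Jul 20, 1607: 30 days.
Total: 2403 days.

2403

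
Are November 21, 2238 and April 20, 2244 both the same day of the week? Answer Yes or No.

From Nov 21, 2238 to Apr 20, 2244 is 1977 days.
1977 mod 7 = 3, so they are different weekdays.
(Nov 21, 2238 is a Wednesday; Apr 20, 2244 is a Saturday.)

No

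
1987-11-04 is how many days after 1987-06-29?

Jun 29, 1987 → Jul 29, 1987: 30 days (June has 30).
Jul 29, 1987 → Aug 29, 1987: 31 days (July has 31).
Aug 29, 1987 → Sep 29, 1987: 31 days (August has 31).
Sep 29, 1987 → Oct 29, 1987: 30 days (September has 30).
Oct 29, 1987 → Nov 4, 1987: 6 days.
Total: 128 days.

128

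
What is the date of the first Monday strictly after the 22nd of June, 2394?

Jun 22, 2394 is a Wednesday.
From Wednesday to the next Monday is 5 days.
Jun 22, 2394 + 5 = Jun 27, 2394.

June 27, 2394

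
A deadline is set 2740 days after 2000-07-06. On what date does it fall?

January 6, 2008

+365 (one year) → Jul 6, 2001 (2375 left).
+365 (one year) → Jul 6, 2002 (2010 left).
+365 (one year) → Jul 6, 2003 (1645 left).
+366 (one year; includes Feb 29, 2004) → Jul 6, 2004 (1279 left).
+365 (one year) → Jul 6, 2005 (914 left).
+365 (one year) → Jul 6, 2006 (549 left).
+365 (one year) → Jul 6, 2007 (184 left).
Jul has 31 days: +26 → Aug 1, 2007 (158 left).
Aug has 31 days: +31 → Sep 1, 2007 (127 left).
Sep has 30 days: +30 → Oct 1, 2007 (97 left).
Oct has 31 days: +31 → Nov 1, 2007 (66 left).
Nov has 30 days: +30 → Dec 1, 2007 (36 left).
Dec has 31 days: +31 → Jan 1, 2008 (5 left).
+5 → Jan 6, 2008.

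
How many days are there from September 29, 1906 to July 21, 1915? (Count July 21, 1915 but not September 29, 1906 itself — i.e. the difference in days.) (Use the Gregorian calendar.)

3217

Sep 29, 1906 → Sep 29, 1907: 365 days.
Sep 29, 1907 → Sep 29, 1908: 366 days (Feb 29, 1908 is in that span).
Sep 29, 1908 → Sep 29, 1909: 365 days.
Sep 29, 1909 → Sep 29, 1910: 365 days.
Sep 29, 1910 → Sep 29, 1911: 365 days.
Sep 29, 1911 → Sep 29, 1912: 366 days (Feb 29, 1912 is in that span).
Sep 29, 1912 → Sep 29, 1913: 365 days.
Sep 29, 1913 → Sep 29, 1914: 365 days.
Sep 29, 1914 → Oct 29, 1914: 30 days (September has 30).
Oct 29, 1914 → Nov 29, 1914: 31 days (October has 31).
Nov 29, 1914 → Dec 29, 1914: 30 days (November has 30).
Dec 29, 1914 → Jan 29, 1915: 31 days (December has 31).
Jan 29, 1915 → Feb 28, 1915: 30 days (January has 31).
Feb 28, 1915 → Mar 28, 1915: 28 days (February has 28).
Mar 28, 1915 → Apr 28, 1915: 31 days (March has 31).
Apr 28, 1915 → May 28, 1915: 30 days (April has 30).
May 28, 1915 → Jun 28, 1915: 31 days (May has 31).
Jun 28, 1915 → Jul 21, 1915: 23 days.
Total: 3217 days.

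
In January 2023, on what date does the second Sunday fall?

January 1, 2023 is a Sunday.
The first Sunday is therefore January 1 (same day).
The second Sunday is 1 + 1×7 = January 8.

January 8, 2023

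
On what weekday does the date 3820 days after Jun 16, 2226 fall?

Wednesday

Jun 16, 2226 is a Friday.
3820 mod 7 = 5, so 3820 days after a Friday is Friday + 5 = Wednesday.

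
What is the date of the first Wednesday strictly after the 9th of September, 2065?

Sep 9, 2065 is a Wednesday.
From Wednesday to the next Wednesday is 7 days.
Sep 9, 2065 + 7 = Sep 16, 2065.

September 16, 2065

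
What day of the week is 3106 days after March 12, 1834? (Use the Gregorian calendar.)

Monday

First find the weekday of Mar 12, 1834. Doomsday rule: the anchor day for the 1800s is Friday. For year 34: 34÷12 = 2 r 10, and 10÷4 = 2, so 2+10+2 = 14.
Friday + 14 ≡ Friday — that's 1834's doomsday.
In March the doomsday date is Mar 14.
Mar 12 is 2 days before Mar 14; 2 mod 7 = 2, so Friday − 2 = Wednesday.
3106 mod 7 = 5, so 3106 days after a Wednesday is Wednesday + 5 = Monday.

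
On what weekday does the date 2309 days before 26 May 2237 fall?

First find the weekday of May 26, 2237. Doomsday rule: the anchor day for the 2200s is Friday. For year 37: 37÷12 = 3 r 1, and 1÷4 = 0, so 3+1+0 = 4.
Friday + 4 ≡ Tuesday — that's 2237's doomsday.
In May the doomsday date is May 9.
May 26 is 17 days after May 9; 17 mod 7 = 3, so Tuesday + 3 = Friday.
2309 mod 7 = 6, so 2309 days before a Friday is Friday − 6 = Saturday.

Saturday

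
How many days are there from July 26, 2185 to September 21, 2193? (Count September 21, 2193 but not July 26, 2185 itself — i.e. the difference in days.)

Jul 26, 2185 → Jul 26, 2186: 365 days.
Jul 26, 2186 → Jul 26, 2187: 365 days.
Jul 26, 2187 → Jul 26, 2188: 366 days (Feb 29, 2188 is in that span).
Jul 26, 2188 → Jul 26, 2189: 365 days.
Jul 26, 2189 → Jul 26, 2190: 365 days.
Jul 26, 2190 → Jul 26, 2191: 365 days.
Jul 26, 2191 → Jul 26, 2192: 366 days (Feb 29, 2192 is in that span).
Jul 26, 2192 → Jul 26, 2193: 365 days.
Jul 26, 2193 → Aug 26, 2193: 31 days (July has 31).
Aug 26, 2193 → Sep 21, 2193: 26 days.
Total: 2979 days.

2979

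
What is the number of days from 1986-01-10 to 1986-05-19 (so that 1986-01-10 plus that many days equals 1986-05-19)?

129

Jan 10, 1986 → Feb 10, 1986: 31 days (January has 31).
Feb 10, 1986 → Mar 10, 1986: 28 days (February has 28).
Mar 10, 1986 → Apr 10, 1986: 31 days (March has 31).
Apr 10, 1986 → May 10, 1986: 30 days (April has 30).
May 10, 1986 → May 19, 1986: 9 days.
Total: 129 days.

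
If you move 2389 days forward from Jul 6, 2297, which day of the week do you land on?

Thursday

First find the weekday of Jul 6, 2297. Doomsday rule: the anchor day for the 2200s is Friday. For year 97: 97÷12 = 8 r 1, and 1÷4 = 0, so 8+1+0 = 9.
Friday + 9 ≡ Sunday — that's 2297's doomsday.
In July the doomsday date is Jul 11.
Jul 6 is 5 days before Jul 11; 5 mod 7 = 5, so Sunday − 5 = Tuesday.
2389 mod 7 = 2, so 2389 days after a Tuesday is Tuesday + 2 = Thursday.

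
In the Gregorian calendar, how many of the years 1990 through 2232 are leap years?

Multiples of 4 in [1990,2232]: 61.
Of those, multiples of 100: 3 (not leap unless ÷400).
Multiples of 400: 1.
Leap years = 61 − 3 + 1 = 59.

59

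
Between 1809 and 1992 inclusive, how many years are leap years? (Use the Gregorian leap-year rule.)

45

Multiples of 4 in [1809,1992]: 46.
Of those, multiples of 100: 1 (not leap unless ÷400).
Multiples of 400: 0.
Leap years = 46 − 1 + 0 = 45.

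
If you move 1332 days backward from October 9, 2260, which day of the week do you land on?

Oct 9, 2260 is a Tuesday.
1332 mod 7 = 2, so 1332 days before a Tuesday is Tuesday − 2 = Sunday.

Sunday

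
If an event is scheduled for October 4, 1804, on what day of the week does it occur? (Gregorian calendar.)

Thursday

Doomsday rule: the anchor day for the 1800s is Friday. For year 04: 4÷12 = 0 r 4, and 4÷4 = 1, so 0+4+1 = 5.
Friday + 5 ≡ Wednesday — that's 1804's doomsday.
In October the doomsday date is Oct 10.
Oct 4 is 6 days before Oct 10; 6 mod 7 = 6, so Wednesday − 6 = Thursday.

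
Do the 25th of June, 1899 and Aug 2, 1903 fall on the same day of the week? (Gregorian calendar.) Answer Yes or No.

Yes

From Jun 25, 1899 to Aug 2, 1903 is 1498 days.
1498 mod 7 = 0, so they are the same weekday.
(Jun 25, 1899 is a Sunday; Aug 2, 1903 is a Sunday.)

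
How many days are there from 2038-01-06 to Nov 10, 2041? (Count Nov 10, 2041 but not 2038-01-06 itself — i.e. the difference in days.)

Jan 6, 2038 → Jan 6, 2039: 365 days.
Jan 6, 2039 → Jan 6, 2040: 365 days.
Jan 6, 2040 → Jan 6, 2041: 366 days (Feb 29, 2040 is in that span).
Jan 6, 2041 → Feb 6, 2041: 31 days (January has 31).
Feb 6, 2041 → Mar 6, 2041: 28 days (February has 28).
Mar 6, 2041 → Apr 6, 2041: 31 days (March has 31).
Apr 6, 2041 → May 6, 2041: 30 days (April has 30).
May 6, 2041 → Jun 6, 2041: 31 days (May has 31).
Jun 6, 2041 → Jul 6, 2041: 30 days (June has 30).
Jul 6, 2041 → Aug 6, 2041: 31 days (July has 31).
Aug 6, 2041 → Sep 6, 2041: 31 days (August has 31).
Sep 6, 2041 → Oct 6, 2041: 30 days (September has 30).
Oct 6, 2041 → Nov 6, 2041: 31 days (October has 31).
Nov 6, 2041 → Nov 10, 2041: 4 days.
Total: 1404 days.

1404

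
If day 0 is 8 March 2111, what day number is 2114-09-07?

1279

Mar 8, 2111 → Mar 8, 2112: 366 days (Feb 29, 2112 is in that span).
Mar 8, 2112 → Mar 8, 2113: 365 days.
Mar 8, 2113 → Mar 8, 2114: 365 days.
Mar 8, 2114 → Apr 8, 2114: 31 days (March has 31).
Apr 8, 2114 → May 8, 2114: 30 days (April has 30).
May 8, 2114 → Jun 8, 2114: 31 days (May has 31).
Jun 8, 2114 → Jul 8, 2114: 30 days (June has 30).
Jul 8, 2114 → Aug 8, 2114: 31 days (July has 31).
Aug 8, 2114 → Sep 7, 2114: 30 days.
Total: 1279 days.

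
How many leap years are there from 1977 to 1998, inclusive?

Multiples of 4 in [1977,1998]: 5.
Of those, multiples of 100: 0 (not leap unless ÷400).
Multiples of 400: 0.
Leap years = 5 − 0 + 0 = 5.

5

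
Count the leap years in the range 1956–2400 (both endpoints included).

109

Multiples of 4 in [1956,2400]: 112.
Of those, multiples of 100: 5 (not leap unless ÷400).
Multiples of 400: 2.
Leap years = 112 − 5 + 2 = 109.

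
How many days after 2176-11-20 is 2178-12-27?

767

Nov 20, 2176 → Nov 20, 2177: 365 days.
Nov 20, 2177 → Nov 20, 2178: 365 days.
Nov 20, 2178 → Dec 20, 2178: 30 days (November has 30).
Dec 20, 2178 → Dec 27, 2178: 7 days.
Total: 767 days.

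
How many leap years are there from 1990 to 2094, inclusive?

Multiples of 4 in [1990,2094]: 26.
Of those, multiples of 100: 1 (not leap unless ÷400).
Multiples of 400: 1.
Leap years = 26 − 1 + 1 = 26.

26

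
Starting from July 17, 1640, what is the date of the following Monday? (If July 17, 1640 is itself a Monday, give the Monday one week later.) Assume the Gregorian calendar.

July 23, 1640

Jul 17, 1640 is a Tuesday.
From Tuesday to the next Monday is 6 days.
Jul 17, 1640 + 6 = Jul 23, 1640.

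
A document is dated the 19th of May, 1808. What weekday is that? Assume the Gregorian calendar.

Thursday

Doomsday rule: the anchor day for the 1800s is Friday. For year 08: 8÷12 = 0 r 8, and 8÷4 = 2, so 0+8+2 = 10.
Friday + 10 ≡ Monday — that's 1808's doomsday.
In May the doomsday date is May 9.
May 19 is 10 days after May 9; 10 mod 7 = 3, so Monday + 3 = Thursday.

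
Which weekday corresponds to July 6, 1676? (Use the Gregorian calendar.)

Monday

Doomsday rule: the anchor day for the 1600s is Tuesday. For year 76: 76÷12 = 6 r 4, and 4÷4 = 1, so 6+4+1 = 11.
Tuesday + 11 ≡ Saturday — that's 1676's doomsday.
In July the doomsday date is Jul 11.
Jul 6 is 5 days before Jul 11; 5 mod 7 = 5, so Saturday − 5 = Monday.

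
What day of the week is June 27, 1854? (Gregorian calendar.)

Tuesday

Doomsday rule: the anchor day for the 1800s is Friday. For year 54: 54÷12 = 4 r 6, and 6÷4 = 1, so 4+6+1 = 11.
Friday + 11 ≡ Tuesday — that's 1854's doomsday.
In June the doomsday date is Jun 6.
Jun 27 is 21 days after Jun 6; 21 mod 7 = 0, so Tuesday + 0 = Tuesday.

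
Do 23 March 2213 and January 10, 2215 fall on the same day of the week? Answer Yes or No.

From Mar 23, 2213 to Jan 10, 2215 is 658 days.
658 mod 7 = 0, so they are the same weekday.
(Mar 23, 2213 is a Tuesday; Jan 10, 2215 is a Tuesday.)

Yes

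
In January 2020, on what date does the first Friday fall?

January 3, 2020

January 1, 2020 is a Wednesday.
The first Friday is therefore January 3 (2 days later).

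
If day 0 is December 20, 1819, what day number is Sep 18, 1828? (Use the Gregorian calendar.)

3195

Dec 20, 1819 → Dec 20, 1820: 366 days (Feb 29, 1820 is in that span).
Dec 20, 1820 → Dec 20, 1821: 365 days.
Dec 20, 1821 → Dec 20, 1822: 365 days.
Dec 20, 1822 → Dec 20, 1823: 365 days.
Dec 20, 1823 → Dec 20, 1824: 366 days (Feb 29, 1824 is in that span).
Dec 20, 1824 → Dec 20, 1825: 365 days.
Dec 20, 1825 → Dec 20, 1826: 365 days.
Dec 20, 1826 → Dec 20, 1827: 365 days.
Dec 20, 1827 → Jan 20, 1828: 31 days (December has 31).
Jan 20, 1828 → Feb 20, 1828: 31 days (January has 31).
Feb 20, 1828 → Mar 20, 1828: 29 days (February has 29).
Mar 20, 1828 → Apr 20, 1828: 31 days (March has 31).
Apr 20, 1828 → May 20, 1828: 30 days (April has 30).
May 20, 1828 → Jun 20, 1828: 31 days (May has 31).
Jun 20, 1828 → Jul 20, 1828: 30 days (June has 30).
Jul 20, 1828 → Aug 20, 1828: 31 days (July has 31).
Aug 20, 1828 → Sep 18, 1828: 29 days.
Total: 3195 days.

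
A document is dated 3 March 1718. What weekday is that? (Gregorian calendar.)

Thursday

Doomsday rule: the anchor day for the 1700s is Sunday. For year 18: 18÷12 = 1 r 6, and 6÷4 = 1, so 1+6+1 = 8.
Sunday + 8 ≡ Monday — that's 1718's doomsday.
In March the doomsday date is Mar 14.
Mar 3 is 11 days before Mar 14; 11 mod 7 = 4, so Monday − 4 = Thursday.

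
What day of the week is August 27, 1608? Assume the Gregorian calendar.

Doomsday rule: the anchor day for the 1600s is Tuesday. For year 08: 8÷12 = 0 r 8, and 8÷4 = 2, so 0+8+2 = 10.
Tuesday + 10 ≡ Friday — that's 1608's doomsday.
In August the doomsday date is Aug 8.
Aug 27 is 19 days after Aug 8; 19 mod 7 = 5, so Friday + 5 = Wednesday.

Wednesday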